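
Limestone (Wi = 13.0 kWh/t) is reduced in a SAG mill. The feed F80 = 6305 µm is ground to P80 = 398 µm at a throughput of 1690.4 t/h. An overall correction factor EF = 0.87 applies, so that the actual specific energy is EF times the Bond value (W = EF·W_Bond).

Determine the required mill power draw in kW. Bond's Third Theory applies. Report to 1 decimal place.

W = 10·Wi·[P80^(−½) − F80^(−½)]
W = 10·13.0·(1/√398 − 1/√6305) = 10·13.0·(0.037532) = 4.8791 kWh/t
W_actual = 0.87 × 4.8791 = 4.2448 kWh/t
P = W·T = 4.2448·1690.4 = 7175.5 kW

P = 7175.5 kW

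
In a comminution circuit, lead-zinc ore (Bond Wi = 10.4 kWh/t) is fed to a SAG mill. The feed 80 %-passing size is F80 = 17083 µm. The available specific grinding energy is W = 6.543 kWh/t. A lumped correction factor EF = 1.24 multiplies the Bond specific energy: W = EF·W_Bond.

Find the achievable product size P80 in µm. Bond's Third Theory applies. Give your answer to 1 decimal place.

Bond: W = 10·Wi·(1/√P80 − 1/√F80)
W_Bond = W / EF = 6.543 / 1.24 = 5.2766 kWh/t
⇒ 1/√P80 = W_Bond/(10·Wi) + 1/√F80
  = 5.2766/(10·10.4) + 1/√17083 = 0.050737 + 0.007651 = 0.058388
P80 = (1/0.058388)² = 17.1269² = 293.33 µm

P80 = 293.3 µm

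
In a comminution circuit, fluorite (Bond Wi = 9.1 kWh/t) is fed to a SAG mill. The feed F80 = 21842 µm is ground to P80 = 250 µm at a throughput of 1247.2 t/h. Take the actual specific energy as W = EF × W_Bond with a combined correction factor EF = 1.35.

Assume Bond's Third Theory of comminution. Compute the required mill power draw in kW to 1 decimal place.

P = 8653.7 kW

W = 10·Wi·(P80^(-½) − F80^(-½))
W = 10·9.1·(1/√250 − 1/√21842) = 10·9.1·(0.056479) = 5.1396 kWh/t
Corrected W = EF·W_Bond = 1.35·5.1396 = 6.9385 kWh/t
P = W·T = 6.9385·1247.2 = 8653.7 kW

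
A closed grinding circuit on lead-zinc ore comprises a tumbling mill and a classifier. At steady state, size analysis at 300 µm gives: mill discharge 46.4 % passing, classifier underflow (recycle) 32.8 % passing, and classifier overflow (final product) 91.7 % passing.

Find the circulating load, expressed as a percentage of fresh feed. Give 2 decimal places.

CL = 333.09 %

Two-product formula at 300 µm:
(1+r)d = ru + o → r = (o−d)/(d−u)
r = (91.7 − 46.4)/(46.4 − 32.8) = 45.3/13.6 = 3.3309
CL = 100·r = 333.09 %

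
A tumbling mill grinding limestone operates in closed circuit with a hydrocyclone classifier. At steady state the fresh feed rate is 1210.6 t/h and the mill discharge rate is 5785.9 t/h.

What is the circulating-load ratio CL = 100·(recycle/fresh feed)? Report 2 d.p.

Mill node: discharge = fresh + recycle.
R = M − F = 5785.9 − 1210.6 = 4575.3 t/h
CL = 100·R/F = 100·4575.3/1210.6 = 377.94 %

CL = 377.94 %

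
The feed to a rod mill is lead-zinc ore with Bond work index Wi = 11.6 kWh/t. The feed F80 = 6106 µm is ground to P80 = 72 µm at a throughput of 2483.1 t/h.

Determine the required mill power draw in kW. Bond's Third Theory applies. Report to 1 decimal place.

W_Bond = 10·Wi·(1/√P₈₀ − 1/√F₈₀)
W = 10·11.6·(1/√72 − 1/√6106) = 10·11.6·(0.105054) = 12.1862 kWh/t
P_mill = W·ṁ = 12.1862·2483.1 = 30259.6 kW

P = 30259.6 kW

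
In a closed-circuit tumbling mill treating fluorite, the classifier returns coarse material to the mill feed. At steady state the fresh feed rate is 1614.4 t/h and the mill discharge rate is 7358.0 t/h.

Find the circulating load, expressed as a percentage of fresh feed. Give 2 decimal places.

CL = 355.77 %

Discharge = new feed + return, hence
R = M − F = 7358.0 − 1614.4 = 5743.6 t/h
CL = 100·R/F = 100·5743.6/1614.4 = 355.77 %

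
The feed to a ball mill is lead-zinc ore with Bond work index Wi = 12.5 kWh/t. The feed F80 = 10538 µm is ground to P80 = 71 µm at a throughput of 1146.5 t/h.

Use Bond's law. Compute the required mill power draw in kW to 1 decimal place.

P = 15612.0 kW

W = 10 Wi (P80^-0.5 − F80^-0.5)
W = 10·12.5·(1/√71 − 1/√10538) = 10·12.5·(0.108937) = 13.6171 kWh/t
P_mill = W·ṁ = 13.6171·1146.5 = 15612.0 kW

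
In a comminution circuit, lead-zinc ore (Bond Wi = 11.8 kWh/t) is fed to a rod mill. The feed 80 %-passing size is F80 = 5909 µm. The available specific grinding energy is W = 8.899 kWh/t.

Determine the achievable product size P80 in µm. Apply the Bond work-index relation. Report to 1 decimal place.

Bond:  W = 10 Wi (1/√P − 1/√F)
1/√P80 = 1/√F80 + W/(10·Wi)
  = 8.8990/(10·11.8) + 1/√5909 = 0.075415 + 0.013009 = 0.088424
P80 = (1/0.088424)² = 11.3091² = 127.90 µm

P80 = 127.9 µm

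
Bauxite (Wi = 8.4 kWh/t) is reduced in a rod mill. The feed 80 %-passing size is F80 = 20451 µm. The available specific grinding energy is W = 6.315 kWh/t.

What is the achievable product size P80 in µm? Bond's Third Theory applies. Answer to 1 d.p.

P80 = 148.1 µm

W = 10·Wi·(P80^(-½) − F80^(-½))
P80^-0.5 = F80^-0.5 + W/(10 Wi)
  = 6.3150/(10·8.4) + 1/√20451 = 0.075179 + 0.006993 = 0.082171
P80 = (1/0.082171)² = 12.1697² = 148.10 µm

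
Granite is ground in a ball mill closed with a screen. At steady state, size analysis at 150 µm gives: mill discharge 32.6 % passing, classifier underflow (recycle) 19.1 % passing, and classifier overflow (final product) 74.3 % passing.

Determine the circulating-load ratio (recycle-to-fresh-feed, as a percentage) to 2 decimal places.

Two-product formula at 150 µm:
d + r·d = r·u + o → r(d−u) = o−d
r = (74.3 − 32.6)/(32.6 − 19.1) = 41.7/13.5 = 3.0889
CL = 100·r = 308.89 %

CL = 308.89 %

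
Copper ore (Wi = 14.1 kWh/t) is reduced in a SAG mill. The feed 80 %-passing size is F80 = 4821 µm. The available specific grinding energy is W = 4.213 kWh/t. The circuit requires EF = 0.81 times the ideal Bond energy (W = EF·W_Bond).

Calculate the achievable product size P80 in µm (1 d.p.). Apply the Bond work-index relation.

P80 = 380.1 µm

W = 10·Wi·(P80^(-½) − F80^(-½))
W_Bond = W / EF = 4.213 / 0.81 = 5.2012 kWh/t
⇒ 1/√P80 = W_Bond/(10 Wi) + 1/√F80
  = 5.2012/(10·14.1) + 1/√4821 = 0.036888 + 0.014402 = 0.051290
P80 = (1/0.051290)² = 19.4968² = 380.13 µm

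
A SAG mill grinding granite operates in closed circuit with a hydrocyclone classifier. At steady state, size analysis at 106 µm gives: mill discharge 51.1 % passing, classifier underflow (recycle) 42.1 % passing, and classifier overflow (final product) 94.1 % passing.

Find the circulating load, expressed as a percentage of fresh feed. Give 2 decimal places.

Mass balance on the −106 µm fraction:
d + r·d = r·u + o → r(d−u) = o−d
r = (94.1 − 51.1)/(51.1 − 42.1) = 43.0/9.0 = 4.7778
CL = 100·r = 477.78 %

CL = 477.78 %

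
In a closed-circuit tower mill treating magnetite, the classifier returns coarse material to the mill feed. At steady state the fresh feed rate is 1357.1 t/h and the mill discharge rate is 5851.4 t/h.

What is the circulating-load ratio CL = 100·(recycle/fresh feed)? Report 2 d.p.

Discharge = new feed + return, hence
R = M − F = 5851.4 − 1357.1 = 4494.3 t/h
CL = 100·R/F = 100·4494.3/1357.1 = 331.17 %

CL = 331.17 %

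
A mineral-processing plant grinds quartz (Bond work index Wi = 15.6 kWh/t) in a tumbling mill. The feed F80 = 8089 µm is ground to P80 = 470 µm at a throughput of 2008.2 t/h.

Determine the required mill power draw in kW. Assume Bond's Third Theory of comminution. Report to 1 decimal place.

Bond:  W = 10 Wi (1/√P − 1/√F)
W = 10·15.6·(1/√470 − 1/√8089) = 10·15.6·(0.035008) = 5.4612 kWh/t
Power = W × throughput = 5.4612 kWh/t × 2008.2 t/h = 10967.2 kW

P = 10967.2 kW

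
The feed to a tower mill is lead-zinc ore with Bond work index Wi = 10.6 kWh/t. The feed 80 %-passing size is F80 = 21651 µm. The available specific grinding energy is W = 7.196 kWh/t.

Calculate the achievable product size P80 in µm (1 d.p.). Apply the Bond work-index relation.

P80 = 179.3 µm

W = 10 Wi (1/√P80 − 1/√F80)  [Bond]
⇒ 1/√P80 = W/(10 Wi) + 1/√F80
  = 7.1960/(10·10.6) + 1/√21651 = 0.067887 + 0.006796 = 0.074683
P80 = (1/0.074683)² = 13.3899² = 179.29 µm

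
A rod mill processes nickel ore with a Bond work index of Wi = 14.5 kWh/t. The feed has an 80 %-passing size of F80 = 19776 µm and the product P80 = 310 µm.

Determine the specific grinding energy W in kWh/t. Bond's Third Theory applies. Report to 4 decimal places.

W = 7.2044 kWh/t

W_Bond = 10·Wi·(1/√P₈₀ − 1/√F₈₀)
1/√310 = 0.056796;  1/√19776 = 0.007111
W = 10·14.5·(0.056796 − 0.007111) = 7.2044 kWh/t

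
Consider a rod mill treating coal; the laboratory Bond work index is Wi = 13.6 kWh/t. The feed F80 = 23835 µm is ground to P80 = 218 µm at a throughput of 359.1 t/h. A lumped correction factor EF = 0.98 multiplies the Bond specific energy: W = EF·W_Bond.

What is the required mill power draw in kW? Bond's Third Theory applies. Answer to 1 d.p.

P = 2931.5 kW

W = 10 Wi (P80^-0.5 − F80^-0.5)
W = 10·13.6·(1/√218 − 1/√23835) = 10·13.6·(0.061251) = 8.3302 kWh/t
W_actual = 0.98 × 8.3302 = 8.1636 kWh/t
Mill draw = 8.1636 × 359.1 = 2931.5 kW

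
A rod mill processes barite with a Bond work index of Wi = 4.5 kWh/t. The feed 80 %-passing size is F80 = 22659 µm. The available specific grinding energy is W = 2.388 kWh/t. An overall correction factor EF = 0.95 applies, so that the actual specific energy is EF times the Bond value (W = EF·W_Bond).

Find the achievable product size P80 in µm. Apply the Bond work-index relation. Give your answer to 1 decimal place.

Bond:  W = 10 Wi (1/√P − 1/√F)
W_Bond = W / EF = 2.388 / 0.95 = 2.5137 kWh/t
P80^-0.5 = F80^-0.5 + W_Bond/(10 Wi)
  = 2.5137/(10·4.5) + 1/√22659 = 0.055860 + 0.006643 = 0.062503
P80 = (1/0.062503)² = 15.9993² = 255.98 µm

P80 = 256.0 µm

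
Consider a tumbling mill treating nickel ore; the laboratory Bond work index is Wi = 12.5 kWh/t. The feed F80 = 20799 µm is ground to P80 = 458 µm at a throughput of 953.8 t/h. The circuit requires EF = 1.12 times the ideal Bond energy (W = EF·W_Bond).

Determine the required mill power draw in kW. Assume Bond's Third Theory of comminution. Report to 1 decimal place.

W = 10·Wi·(P80^(-½) − F80^(-½))
W = 10·12.5·(1/√458 − 1/√20799) = 10·12.5·(0.039793) = 4.9741 kWh/t
Corrected W = EF·W_Bond = 1.12·4.9741 = 5.5710 kWh/t
Mill draw = 5.5710 × 953.8 = 5313.6 kW

P = 5313.6 kW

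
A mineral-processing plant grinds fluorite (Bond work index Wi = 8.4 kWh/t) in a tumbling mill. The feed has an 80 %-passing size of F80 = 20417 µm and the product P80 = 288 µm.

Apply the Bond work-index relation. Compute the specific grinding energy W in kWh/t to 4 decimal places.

W = 10 Wi (1/√P80 − 1/√F80)  [Bond]
1/√288 = 0.058926;  1/√20417 = 0.006998
W = 10·8.4·(0.058926 − 0.006998) = 4.3619 kWh/t

W = 4.3619 kWh/t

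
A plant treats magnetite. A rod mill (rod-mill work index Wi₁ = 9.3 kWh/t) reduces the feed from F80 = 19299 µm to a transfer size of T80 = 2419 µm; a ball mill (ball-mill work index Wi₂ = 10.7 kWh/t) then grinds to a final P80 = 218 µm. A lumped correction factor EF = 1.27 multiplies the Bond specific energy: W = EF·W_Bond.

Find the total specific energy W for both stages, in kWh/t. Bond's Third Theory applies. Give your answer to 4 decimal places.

W = 7.9919 kWh/t

W_Bond = 10·Wi·(1/√P₈₀ − 1/√F₈₀)
Stage 1 (19299→2419 µm, Wi₁=9.3): W₁ = 10·9.3·(0.020332 − 0.007198) = 1.2214 kWh/t
Stage 2 (2419→218 µm, Wi₂=10.7): W₂ = 10·10.7·(0.067729 − 0.020332) = 5.0714 kWh/t
W = W₁ + W₂ = 1.2214 + 5.0714 = 6.2929 kWh/t
Corrected W = EF·W_Bond = 1.27·6.2929 = 7.9919 kWh/t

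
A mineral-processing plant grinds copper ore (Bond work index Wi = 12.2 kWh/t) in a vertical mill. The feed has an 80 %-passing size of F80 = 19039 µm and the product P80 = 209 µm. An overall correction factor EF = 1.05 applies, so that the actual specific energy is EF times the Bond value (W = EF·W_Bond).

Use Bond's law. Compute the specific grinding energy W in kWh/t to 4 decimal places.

W = 7.9325 kWh/t

Bond: W = 10·Wi·(1/√P80 − 1/√F80)
1/√209 = 0.069171;  1/√19039 = 0.007247
W = 10·12.2·(0.069171 − 0.007247) = 7.5547 kWh/t
W_actual = 1.05 × 7.5547 = 7.9325 kWh/t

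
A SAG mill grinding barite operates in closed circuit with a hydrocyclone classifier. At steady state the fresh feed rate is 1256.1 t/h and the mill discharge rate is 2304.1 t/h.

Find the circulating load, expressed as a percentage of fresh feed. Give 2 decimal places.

CL = 83.43 %

Steady state: M = F + R.
R = M − F = 2304.1 − 1256.1 = 1048.0 t/h
CL = 100·R/F = 100·1048.0/1256.1 = 83.43 %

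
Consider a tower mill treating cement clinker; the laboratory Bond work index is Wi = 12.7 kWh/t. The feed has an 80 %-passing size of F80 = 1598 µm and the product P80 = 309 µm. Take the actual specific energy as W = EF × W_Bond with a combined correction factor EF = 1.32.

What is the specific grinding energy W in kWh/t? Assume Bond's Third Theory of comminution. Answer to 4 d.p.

W = 5.3431 kWh/t

Bond: W = 10·Wi·(1/√P80 − 1/√F80)
1/√309 = 0.056888;  1/√1598 = 0.025016
W = 10·12.7·(0.056888 − 0.025016) = 4.0478 kWh/t
Apply correction: 4.0478 × 1.32 = 5.3431 kWh/t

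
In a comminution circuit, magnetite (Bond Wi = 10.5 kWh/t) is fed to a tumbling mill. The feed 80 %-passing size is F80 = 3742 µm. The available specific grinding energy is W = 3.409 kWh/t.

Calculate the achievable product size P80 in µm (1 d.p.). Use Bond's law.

W = 10 Wi (1/√P80 − 1/√F80)  [Bond]
1/√P80 = 1/√F80 + W/(10·Wi)
  = 3.4090/(10·10.5) + 1/√3742 = 0.032467 + 0.016347 = 0.048814
P80 = (1/0.048814)² = 20.4859² = 419.67 µm

P80 = 419.7 µm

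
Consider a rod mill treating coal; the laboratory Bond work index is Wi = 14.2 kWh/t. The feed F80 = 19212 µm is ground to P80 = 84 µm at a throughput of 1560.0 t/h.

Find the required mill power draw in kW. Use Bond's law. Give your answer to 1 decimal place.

P = 22571.6 kW

Bond:  W = 10 Wi (1/√P − 1/√F)
W = 10·14.2·(1/√84 − 1/√19212) = 10·14.2·(0.101894) = 14.4690 kWh/t
P = W·T = 14.4690·1560.0 = 22571.6 kW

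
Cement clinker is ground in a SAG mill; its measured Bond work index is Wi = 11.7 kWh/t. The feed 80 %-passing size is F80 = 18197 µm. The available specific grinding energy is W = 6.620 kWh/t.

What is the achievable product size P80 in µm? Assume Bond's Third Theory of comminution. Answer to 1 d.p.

P80 = 244.2 µm

Bond:  W = 10 Wi (1/√P − 1/√F)
⇒ 1/√P80 = W/(10·Wi) + 1/√F80
  = 6.6200/(10·11.7) + 1/√18197 = 0.056581 + 0.007413 = 0.063994
P80 = (1/0.063994)² = 15.6264² = 244.18 µm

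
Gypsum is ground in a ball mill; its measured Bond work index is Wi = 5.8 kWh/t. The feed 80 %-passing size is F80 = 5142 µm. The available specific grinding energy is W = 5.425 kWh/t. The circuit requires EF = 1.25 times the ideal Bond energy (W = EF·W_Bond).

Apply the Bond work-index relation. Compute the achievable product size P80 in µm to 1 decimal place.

W = 10 Wi / √P80 − 10 Wi / √F80
W_Bond = W / EF = 5.425 / 1.25 = 4.3400 kWh/t
⇒ 1/√P80 = W_Bond/(10·Wi) + 1/√F80
  = 4.3400/(10·5.8) + 1/√5142 = 0.074828 + 0.013945 = 0.088773
P80 = (1/0.088773)² = 11.2647² = 126.89 µm

P80 = 126.9 µm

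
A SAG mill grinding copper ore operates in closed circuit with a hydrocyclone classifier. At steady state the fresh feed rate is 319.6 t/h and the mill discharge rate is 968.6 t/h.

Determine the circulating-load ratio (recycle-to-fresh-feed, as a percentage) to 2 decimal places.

Steady state: M = F + R.
R = M − F = 968.6 − 319.6 = 649.0 t/h
CL = 100·R/F = 100·649.0/319.6 = 203.07 %

CL = 203.07 %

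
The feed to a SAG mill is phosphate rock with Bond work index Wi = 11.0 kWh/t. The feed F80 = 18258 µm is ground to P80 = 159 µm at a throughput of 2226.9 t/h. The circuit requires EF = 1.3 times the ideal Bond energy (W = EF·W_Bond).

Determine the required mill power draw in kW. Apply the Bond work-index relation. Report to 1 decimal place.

W_Bond = 10·Wi·(1/√P₈₀ − 1/√F₈₀)
W = 10·11.0·(1/√159 − 1/√18258) = 10·11.0·(0.071904) = 7.9095 kWh/t
Apply correction: 7.9095 × 1.3 = 10.2823 kWh/t
P_mill = W·ṁ = 10.2823·2226.9 = 22897.7 kW

P = 22897.7 kW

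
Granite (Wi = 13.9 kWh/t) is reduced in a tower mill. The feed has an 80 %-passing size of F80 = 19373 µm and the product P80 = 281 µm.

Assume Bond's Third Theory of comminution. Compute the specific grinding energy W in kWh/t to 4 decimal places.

W_Bond = 10·Wi·(1/√P₈₀ − 1/√F₈₀)
1/√281 = 0.059655;  1/√19373 = 0.007185
W = 10·13.9·(0.059655 − 0.007185) = 7.2934 kWh/t

W = 7.2934 kWh/t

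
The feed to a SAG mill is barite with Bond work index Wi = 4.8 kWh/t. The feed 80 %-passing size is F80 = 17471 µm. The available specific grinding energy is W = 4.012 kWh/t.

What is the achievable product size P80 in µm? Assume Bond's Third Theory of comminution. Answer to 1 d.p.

P80 = 120.4 µm

W = 10·Wi·(P80^(-½) − F80^(-½))
P80^(−½) = W/(10 Wi) + F80^(−½)
  = 4.0120/(10·4.8) + 1/√17471 = 0.083583 + 0.007566 = 0.091149
P80 = (1/0.091149)² = 10.9711² = 120.36 µm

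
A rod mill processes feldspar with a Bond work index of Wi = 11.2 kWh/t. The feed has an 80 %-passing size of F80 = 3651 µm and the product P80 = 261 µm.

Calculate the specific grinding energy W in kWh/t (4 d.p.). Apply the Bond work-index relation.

W = 10 Wi (1/√P80 − 1/√F80)  [Bond]
1/√261 = 0.061898;  1/√3651 = 0.016550
W = 10·11.2·(0.061898 − 0.016550) = 5.0790 kWh/t

W = 5.0790 kWh/t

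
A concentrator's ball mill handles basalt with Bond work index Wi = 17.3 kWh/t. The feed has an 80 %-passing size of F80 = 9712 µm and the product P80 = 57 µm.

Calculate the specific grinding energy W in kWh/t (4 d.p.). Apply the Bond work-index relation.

Bond: W = 10·Wi·(1/√P80 − 1/√F80)
1/√57 = 0.132453;  1/√9712 = 0.010147
W = 10·17.3·(0.132453 − 0.010147) = 21.1589 kWh/t

W = 21.1589 kWh/t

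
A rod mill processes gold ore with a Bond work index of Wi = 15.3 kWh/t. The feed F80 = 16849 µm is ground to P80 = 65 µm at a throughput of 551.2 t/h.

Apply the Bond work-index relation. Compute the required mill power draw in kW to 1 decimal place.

W = 10 Wi (1/√P80 − 1/√F80)  [Bond]
W = 10·15.3·(1/√65 − 1/√16849) = 10·15.3·(0.116331) = 17.7986 kWh/t
Mill draw = 17.7986 × 551.2 = 9810.6 kW

P = 9810.6 kW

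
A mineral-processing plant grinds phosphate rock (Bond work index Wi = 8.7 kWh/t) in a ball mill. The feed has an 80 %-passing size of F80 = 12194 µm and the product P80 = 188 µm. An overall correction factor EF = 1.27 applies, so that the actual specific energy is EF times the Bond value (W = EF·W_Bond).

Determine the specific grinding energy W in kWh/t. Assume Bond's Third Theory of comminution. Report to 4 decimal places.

W_Bond = 10·Wi·(1/√P₈₀ − 1/√F₈₀)
1/√188 = 0.072932;  1/√12194 = 0.009056
W = 10·8.7·(0.072932 − 0.009056) = 5.5573 kWh/t
Corrected W = EF·W_Bond = 1.27·5.5573 = 7.0577 kWh/t

W = 7.0577 kWh/t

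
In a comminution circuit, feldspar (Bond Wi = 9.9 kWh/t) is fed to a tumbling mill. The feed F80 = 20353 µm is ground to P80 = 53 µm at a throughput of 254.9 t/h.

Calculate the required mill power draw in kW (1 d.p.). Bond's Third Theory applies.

P = 3289.4 kW

W = 10·Wi·[P80^(−½) − F80^(−½)]
W = 10·9.9·(1/√53 − 1/√20353) = 10·9.9·(0.130351) = 12.9048 kWh/t
P = W·T = 12.9048·254.9 = 3289.4 kW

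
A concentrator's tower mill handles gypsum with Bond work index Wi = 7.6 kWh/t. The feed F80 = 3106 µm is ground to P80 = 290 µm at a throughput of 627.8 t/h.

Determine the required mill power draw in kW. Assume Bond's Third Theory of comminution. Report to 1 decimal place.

W = 10 Wi / √P80 − 10 Wi / √F80
W = 10·7.6·(1/√290 − 1/√3106) = 10·7.6·(0.040779) = 3.0992 kWh/t
P_mill = W·ṁ = 3.0992·627.8 = 1945.7 kW

P = 1945.7 kW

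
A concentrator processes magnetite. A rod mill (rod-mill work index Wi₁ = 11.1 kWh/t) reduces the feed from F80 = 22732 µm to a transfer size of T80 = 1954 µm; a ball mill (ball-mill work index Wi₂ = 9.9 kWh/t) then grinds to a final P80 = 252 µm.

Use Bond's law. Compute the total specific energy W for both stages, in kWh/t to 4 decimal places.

Bond: W = 10·Wi·(1/√P80 − 1/√F80)
Stage 1 (22732→1954 µm, Wi₁=11.1): W₁ = 10·11.1·(0.022622 − 0.006633) = 1.7749 kWh/t
Stage 2 (1954→252 µm, Wi₂=9.9): W₂ = 10·9.9·(0.062994 − 0.022622) = 3.9968 kWh/t
W = W₁ + W₂ = 1.7749 + 3.9968 = 5.7717 kWh/t

W = 5.7717 kWh/t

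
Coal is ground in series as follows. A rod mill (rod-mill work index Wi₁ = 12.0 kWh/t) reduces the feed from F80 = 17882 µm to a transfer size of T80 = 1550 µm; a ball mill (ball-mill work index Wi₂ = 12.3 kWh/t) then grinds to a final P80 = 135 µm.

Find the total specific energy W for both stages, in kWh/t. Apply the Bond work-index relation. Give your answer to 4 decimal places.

W = 9.6126 kWh/t

W = 10 Wi (1/√P80 − 1/√F80)  [Bond]
Stage 1 (17882→1550 µm, Wi₁=12.0): W₁ = 10·12.0·(0.025400 − 0.007478) = 2.1506 kWh/t
Stage 2 (1550→135 µm, Wi₂=12.3): W₂ = 10·12.3·(0.086066 − 0.025400) = 7.4620 kWh/t
W = W₁ + W₂ = 2.1506 + 7.4620 = 9.6126 kWh/t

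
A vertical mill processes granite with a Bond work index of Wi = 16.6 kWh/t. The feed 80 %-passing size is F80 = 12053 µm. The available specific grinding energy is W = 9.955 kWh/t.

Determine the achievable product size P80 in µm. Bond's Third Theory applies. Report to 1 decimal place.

W = 10 Wi / √P80 − 10 Wi / √F80
P80^(−½) = W/(10 Wi) + F80^(−½)
  = 9.9550/(10·16.6) + 1/√12053 = 0.059970 + 0.009109 = 0.069078
P80 = (1/0.069078)² = 14.4763² = 209.56 µm

P80 = 209.6 µm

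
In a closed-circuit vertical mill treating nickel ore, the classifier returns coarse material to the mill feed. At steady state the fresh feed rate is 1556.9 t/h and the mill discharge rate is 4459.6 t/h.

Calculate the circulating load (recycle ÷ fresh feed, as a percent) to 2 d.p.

M = F + R at steady state, so:
R = M − F = 4459.6 − 1556.9 = 2902.7 t/h
CL = 100·R/F = 100·2902.7/1556.9 = 186.44 %

CL = 186.44 %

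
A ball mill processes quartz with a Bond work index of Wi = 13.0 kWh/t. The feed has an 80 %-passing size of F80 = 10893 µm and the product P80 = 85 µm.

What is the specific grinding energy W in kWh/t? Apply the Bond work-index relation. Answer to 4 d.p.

W = 12.8549 kWh/t

W_Bond = 10·Wi·(1/√P₈₀ − 1/√F₈₀)
1/√85 = 0.108465;  1/√10893 = 0.009581
W = 10·13.0·(0.108465 − 0.009581) = 12.8549 kWh/t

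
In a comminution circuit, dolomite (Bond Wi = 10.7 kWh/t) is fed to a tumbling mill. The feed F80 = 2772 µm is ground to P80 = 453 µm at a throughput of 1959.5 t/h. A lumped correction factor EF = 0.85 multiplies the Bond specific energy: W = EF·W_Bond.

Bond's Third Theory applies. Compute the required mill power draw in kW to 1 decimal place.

P = 4988.4 kW

W = 10·Wi·[P80^(−½) − F80^(−½)]
W = 10·10.7·(1/√453 − 1/√2772) = 10·10.7·(0.027991) = 2.9950 kWh/t
Apply correction: 2.9950 × 0.85 = 2.5458 kWh/t
P_mill = W·ṁ = 2.5458·1959.5 = 4988.4 kW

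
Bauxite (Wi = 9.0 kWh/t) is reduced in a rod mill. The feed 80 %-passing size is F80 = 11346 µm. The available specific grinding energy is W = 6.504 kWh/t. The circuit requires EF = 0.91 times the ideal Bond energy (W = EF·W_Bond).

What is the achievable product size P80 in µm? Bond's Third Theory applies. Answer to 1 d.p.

P80 = 126.8 µm

W = 10 Wi (1/√P80 − 1/√F80)  [Bond]
W_Bond = W / EF = 6.504 / 0.91 = 7.1473 kWh/t
1/√P80 = 1/√F80 + W_Bond/(10·Wi)
  = 7.1473/(10·9.0) + 1/√11346 = 0.079414 + 0.009388 = 0.088802
P80 = (1/0.088802)² = 11.2610² = 126.81 µm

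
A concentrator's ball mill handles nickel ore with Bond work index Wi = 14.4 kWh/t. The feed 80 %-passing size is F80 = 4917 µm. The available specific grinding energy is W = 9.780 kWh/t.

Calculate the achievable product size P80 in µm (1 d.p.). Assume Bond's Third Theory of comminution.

W = 10 Wi (P80^-0.5 − F80^-0.5)
P80^(−½) = W/(10 Wi) + F80^(−½)
  = 9.7800/(10·14.4) + 1/√4917 = 0.067917 + 0.014261 = 0.082178
P80 = (1/0.082178)² = 12.1688² = 148.08 µm

P80 = 148.1 µm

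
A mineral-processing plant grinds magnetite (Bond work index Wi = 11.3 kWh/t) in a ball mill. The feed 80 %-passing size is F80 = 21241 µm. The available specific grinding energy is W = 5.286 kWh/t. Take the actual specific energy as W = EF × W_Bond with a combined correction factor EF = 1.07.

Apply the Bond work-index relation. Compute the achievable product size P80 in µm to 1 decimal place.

W_Bond = 10·Wi·(1/√P₈₀ − 1/√F₈₀)
W_Bond = W / EF = 5.286 / 1.07 = 4.9402 kWh/t
⇒ 1/√P80 = W_Bond/(10·Wi) + 1/√F80
  = 4.9402/(10·11.3) + 1/√21241 = 0.043718 + 0.006861 = 0.050580
P80 = (1/0.050580)² = 19.7707² = 390.88 µm

P80 = 390.9 µm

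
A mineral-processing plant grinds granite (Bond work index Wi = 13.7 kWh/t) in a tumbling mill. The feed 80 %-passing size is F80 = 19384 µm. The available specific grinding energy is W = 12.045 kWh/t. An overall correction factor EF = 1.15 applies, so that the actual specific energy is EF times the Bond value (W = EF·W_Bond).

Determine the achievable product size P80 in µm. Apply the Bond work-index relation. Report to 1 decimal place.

Bond: W = 10·Wi·(1/√P80 − 1/√F80)
W_Bond = W / EF = 12.045 / 1.15 = 10.4739 kWh/t
P80^-0.5 = F80^-0.5 + W_Bond/(10 Wi)
  = 10.4739/(10·13.7) + 1/√19384 = 0.076452 + 0.007183 = 0.083634
P80 = (1/0.083634)² = 11.9568² = 142.96 µm

P80 = 143.0 µm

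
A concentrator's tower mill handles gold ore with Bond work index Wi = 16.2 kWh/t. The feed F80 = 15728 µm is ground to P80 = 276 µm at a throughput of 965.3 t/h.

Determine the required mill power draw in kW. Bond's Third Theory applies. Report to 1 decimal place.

P = 8166.0 kW

W = 10 Wi (1/√P80 − 1/√F80)  [Bond]
W = 10·16.2·(1/√276 − 1/√15728) = 10·16.2·(0.052219) = 8.4595 kWh/t
Mill draw = 8.4595 × 965.3 = 8166.0 kW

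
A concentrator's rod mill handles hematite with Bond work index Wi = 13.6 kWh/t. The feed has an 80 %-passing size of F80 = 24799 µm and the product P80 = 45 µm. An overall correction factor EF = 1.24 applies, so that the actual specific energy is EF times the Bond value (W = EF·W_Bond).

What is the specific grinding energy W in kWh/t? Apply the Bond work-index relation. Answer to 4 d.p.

W_Bond = 10·Wi·(1/√P₈₀ − 1/√F₈₀)
1/√45 = 0.149071;  1/√24799 = 0.006350
W = 10·13.6·(0.149071 − 0.006350) = 19.4101 kWh/t
Corrected W = EF·W_Bond = 1.24·19.4101 = 24.0685 kWh/t

W = 24.0685 kWh/t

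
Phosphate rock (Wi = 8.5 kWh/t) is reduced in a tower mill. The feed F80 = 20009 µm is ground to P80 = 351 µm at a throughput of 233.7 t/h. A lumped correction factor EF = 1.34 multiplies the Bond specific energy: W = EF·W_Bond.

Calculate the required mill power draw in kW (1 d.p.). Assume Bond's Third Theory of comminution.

P = 1232.6 kW

W = 10 Wi / √P80 − 10 Wi / √F80
W = 10·8.5·(1/√351 − 1/√20009) = 10·8.5·(0.046307) = 3.9361 kWh/t
With EF = 1.34: W = 3.9361·1.34 = 5.2743 kWh/t
Mill draw = 5.2743 × 233.7 = 1232.6 kW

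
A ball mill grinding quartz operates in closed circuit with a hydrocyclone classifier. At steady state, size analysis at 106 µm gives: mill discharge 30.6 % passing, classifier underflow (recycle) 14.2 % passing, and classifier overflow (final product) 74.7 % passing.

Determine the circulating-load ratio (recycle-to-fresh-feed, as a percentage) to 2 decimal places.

Mass balance on the −106 µm fraction:
d + r·d = r·u + o → r(d−u) = o−d
r = (74.7 − 30.6)/(30.6 − 14.2) = 44.1/16.4 = 2.6890
CL = 100·r = 268.90 %

CL = 268.90 %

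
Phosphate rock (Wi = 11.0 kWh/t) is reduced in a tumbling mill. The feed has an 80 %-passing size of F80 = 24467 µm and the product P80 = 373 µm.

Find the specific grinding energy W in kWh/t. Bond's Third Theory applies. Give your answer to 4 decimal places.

W = 10·Wi·[P80^(−½) − F80^(−½)]
1/√373 = 0.051778;  1/√24467 = 0.006393
W = 10·11.0·(0.051778 − 0.006393) = 4.9923 kWh/t

W = 4.9923 kWh/t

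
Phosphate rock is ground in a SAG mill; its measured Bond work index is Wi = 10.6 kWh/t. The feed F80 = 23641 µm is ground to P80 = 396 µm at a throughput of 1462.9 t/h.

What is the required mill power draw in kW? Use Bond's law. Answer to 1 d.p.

W = 10 Wi / √P80 − 10 Wi / √F80
W = 10·10.6·(1/√396 − 1/√23641) = 10·10.6·(0.043748) = 4.6373 kWh/t
P_mill = W·ṁ = 4.6373·1462.9 = 6783.9 kW

P = 6783.9 kW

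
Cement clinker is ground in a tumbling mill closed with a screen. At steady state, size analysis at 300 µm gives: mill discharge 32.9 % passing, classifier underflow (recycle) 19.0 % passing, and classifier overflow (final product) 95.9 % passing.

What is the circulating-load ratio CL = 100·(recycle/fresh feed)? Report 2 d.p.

CL = 453.24 %

Let r = R/F. Size balance at 300 µm:
(1+r)d = ru + o → r = (o−d)/(d−u)
r = (95.9 − 32.9)/(32.9 − 19.0) = 63.0/13.9 = 4.5324
CL = 100·r = 453.24 %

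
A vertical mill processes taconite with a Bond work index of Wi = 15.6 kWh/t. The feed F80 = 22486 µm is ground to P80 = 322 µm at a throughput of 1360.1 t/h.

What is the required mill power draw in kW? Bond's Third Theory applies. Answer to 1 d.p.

P = 10409.1 kW

Bond: W = 10·Wi·(1/√P80 − 1/√F80)
W = 10·15.6·(1/√322 − 1/√22486) = 10·15.6·(0.049059) = 7.6532 kWh/t
Mill draw = 7.6532 × 1360.1 = 10409.1 kW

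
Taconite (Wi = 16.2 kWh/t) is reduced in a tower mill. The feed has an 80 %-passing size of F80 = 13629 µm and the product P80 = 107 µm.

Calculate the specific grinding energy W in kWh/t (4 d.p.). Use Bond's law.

W = 14.2735 kWh/t

W = 10·Wi·(P80^(-½) − F80^(-½))
1/√107 = 0.096674;  1/√13629 = 0.008566
W = 10·16.2·(0.096674 − 0.008566) = 14.2735 kWh/t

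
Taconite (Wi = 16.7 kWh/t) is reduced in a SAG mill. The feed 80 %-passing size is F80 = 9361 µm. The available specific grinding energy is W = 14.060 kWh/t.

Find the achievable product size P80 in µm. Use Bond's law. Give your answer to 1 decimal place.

P80 = 111.9 µm

W_Bond = 10·Wi·(1/√P₈₀ − 1/√F₈₀)
1/√P80 = 1/√F80 + W/(10·Wi)
  = 14.0600/(10·16.7) + 1/√9361 = 0.084192 + 0.010336 = 0.094527
P80 = (1/0.094527)² = 10.5790² = 111.91 µm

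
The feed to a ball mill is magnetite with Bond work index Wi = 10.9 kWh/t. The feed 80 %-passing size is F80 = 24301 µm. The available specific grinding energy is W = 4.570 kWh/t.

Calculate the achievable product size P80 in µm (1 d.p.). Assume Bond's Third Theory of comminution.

P80 = 427.9 µm

W = 10·Wi·[P80^(−½) − F80^(−½)]
⇒ 1/√P80 = W/(10 Wi) + 1/√F80
  = 4.5700/(10·10.9) + 1/√24301 = 0.041927 + 0.006415 = 0.048341
P80 = (1/0.048341)² = 20.6862² = 427.92 µm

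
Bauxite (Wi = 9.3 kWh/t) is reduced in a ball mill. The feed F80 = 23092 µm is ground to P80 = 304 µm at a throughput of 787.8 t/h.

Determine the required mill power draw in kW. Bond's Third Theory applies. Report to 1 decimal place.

P = 3719.9 kW

W_Bond = 10·Wi·(1/√P₈₀ − 1/√F₈₀)
W = 10·9.3·(1/√304 − 1/√23092) = 10·9.3·(0.050773) = 4.7219 kWh/t
P = W·T = 4.7219·787.8 = 3719.9 kW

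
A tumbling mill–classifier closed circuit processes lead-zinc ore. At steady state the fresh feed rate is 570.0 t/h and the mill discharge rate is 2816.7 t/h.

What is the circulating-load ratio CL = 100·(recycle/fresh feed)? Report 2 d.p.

CL = 394.16 %

M = F + R at steady state, so:
R = M − F = 2816.7 − 570.0 = 2246.7 t/h
CL = 100·R/F = 100·2246.7/570.0 = 394.16 %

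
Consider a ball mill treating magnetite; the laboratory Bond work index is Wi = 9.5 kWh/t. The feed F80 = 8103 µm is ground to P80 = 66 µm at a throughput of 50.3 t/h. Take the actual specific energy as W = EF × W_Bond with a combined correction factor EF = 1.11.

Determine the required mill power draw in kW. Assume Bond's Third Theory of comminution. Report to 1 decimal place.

Bond: W = 10·Wi·(1/√P80 − 1/√F80)
W = 10·9.5·(1/√66 − 1/√8103) = 10·9.5·(0.111982) = 10.6383 kWh/t
Apply correction: 10.6383 × 1.11 = 11.8085 kWh/t
P_mill = W·ṁ = 11.8085·50.3 = 594.0 kW

P = 594.0 kW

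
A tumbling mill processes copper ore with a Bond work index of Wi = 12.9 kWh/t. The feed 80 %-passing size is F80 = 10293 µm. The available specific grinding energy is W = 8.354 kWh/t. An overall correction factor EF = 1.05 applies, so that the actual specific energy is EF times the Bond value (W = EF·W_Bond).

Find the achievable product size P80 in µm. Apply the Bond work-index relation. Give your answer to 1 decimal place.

Bond: W = 10·Wi·(1/√P80 − 1/√F80)
W_Bond = W / EF = 8.354 / 1.05 = 7.9562 kWh/t
1/√P80 = 1/√F80 + W_Bond/(10·Wi)
  = 7.9562/(10·12.9) + 1/√10293 = 0.061676 + 0.009857 = 0.071533
P80 = (1/0.071533)² = 13.9797² = 195.43 µm

P80 = 195.4 µm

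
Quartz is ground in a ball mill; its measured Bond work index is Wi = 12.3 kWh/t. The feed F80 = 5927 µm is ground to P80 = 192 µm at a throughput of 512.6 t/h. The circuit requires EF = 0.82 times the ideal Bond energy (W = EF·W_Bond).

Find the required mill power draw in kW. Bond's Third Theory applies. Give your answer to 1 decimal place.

P = 3059.6 kW

W = 10·Wi·[P80^(−½) − F80^(−½)]
W = 10·12.3·(1/√192 − 1/√5927) = 10·12.3·(0.059180) = 7.2791 kWh/t
Apply correction: 7.2791 × 0.82 = 5.9689 kWh/t
P = W·T = 5.9689·512.6 = 3059.6 kW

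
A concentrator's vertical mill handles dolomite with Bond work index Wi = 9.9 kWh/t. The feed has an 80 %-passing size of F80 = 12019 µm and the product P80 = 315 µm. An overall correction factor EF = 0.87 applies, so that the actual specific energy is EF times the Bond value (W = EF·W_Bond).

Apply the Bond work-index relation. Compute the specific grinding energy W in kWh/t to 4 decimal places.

W_Bond = 10·Wi·(1/√P₈₀ − 1/√F₈₀)
1/√315 = 0.056344;  1/√12019 = 0.009121
W = 10·9.9·(0.056344 − 0.009121) = 4.6750 kWh/t
Apply correction: 4.6750 × 0.87 = 4.0672 kWh/t

W = 4.0672 kWh/t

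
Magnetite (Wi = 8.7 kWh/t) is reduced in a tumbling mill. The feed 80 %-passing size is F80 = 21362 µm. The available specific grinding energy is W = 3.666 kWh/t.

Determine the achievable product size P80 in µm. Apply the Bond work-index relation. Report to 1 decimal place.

P80 = 416.8 µm

W = 10 Wi (P80^-0.5 − F80^-0.5)
⇒ 1/√P80 = W/(10 Wi) + 1/√F80
  = 3.6660/(10·8.7) + 1/√21362 = 0.042138 + 0.006842 = 0.048980
P80 = (1/0.048980)² = 20.4166² = 416.84 µm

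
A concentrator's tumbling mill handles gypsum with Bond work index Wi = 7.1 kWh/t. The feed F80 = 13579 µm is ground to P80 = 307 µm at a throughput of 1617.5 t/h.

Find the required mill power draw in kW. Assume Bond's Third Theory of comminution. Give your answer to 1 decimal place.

W_Bond = 10·Wi·(1/√P₈₀ − 1/√F₈₀)
W = 10·7.1·(1/√307 − 1/√13579) = 10·7.1·(0.048491) = 3.4429 kWh/t
P_mill = W·ṁ = 3.4429·1617.5 = 5568.9 kW

P = 5568.9 kW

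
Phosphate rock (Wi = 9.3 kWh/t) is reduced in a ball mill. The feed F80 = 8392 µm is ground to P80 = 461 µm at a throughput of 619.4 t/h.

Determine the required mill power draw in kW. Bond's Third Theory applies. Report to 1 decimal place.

Bond:  W = 10 Wi (1/√P − 1/√F)
W = 10·9.3·(1/√461 − 1/√8392) = 10·9.3·(0.035659) = 3.3162 kWh/t
P_mill = W·ṁ = 3.3162·619.4 = 2054.1 kW

P = 2054.1 kW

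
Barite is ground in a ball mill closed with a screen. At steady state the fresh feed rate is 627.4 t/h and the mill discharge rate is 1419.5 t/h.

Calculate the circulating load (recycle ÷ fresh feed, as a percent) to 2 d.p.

CL = 126.25 %

Discharge = new feed + return, hence
R = M − F = 1419.5 − 627.4 = 792.1 t/h
CL = 100·R/F = 100·792.1/627.4 = 126.25 %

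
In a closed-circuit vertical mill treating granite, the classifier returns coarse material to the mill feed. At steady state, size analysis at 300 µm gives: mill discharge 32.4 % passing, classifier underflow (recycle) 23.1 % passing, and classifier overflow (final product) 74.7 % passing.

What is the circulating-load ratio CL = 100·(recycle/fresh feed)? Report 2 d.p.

Let r = R/F. Size balance at 300 µm:
(1+r)d = ru + o → r = (o−d)/(d−u)
r = (74.7 − 32.4)/(32.4 − 23.1) = 42.3/9.3 = 4.5484
CL = 100·r = 454.84 %

CL = 454.84 %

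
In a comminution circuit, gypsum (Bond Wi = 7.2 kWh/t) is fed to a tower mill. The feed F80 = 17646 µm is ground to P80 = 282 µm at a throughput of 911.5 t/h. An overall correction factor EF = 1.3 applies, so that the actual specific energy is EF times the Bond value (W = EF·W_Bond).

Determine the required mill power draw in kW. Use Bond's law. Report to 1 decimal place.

P = 4438.3 kW

W = 10 Wi (1/√P80 − 1/√F80)  [Bond]
W = 10·7.2·(1/√282 − 1/√17646) = 10·7.2·(0.052021) = 3.7455 kWh/t
Apply correction: 3.7455 × 1.3 = 4.8692 kWh/t
P_mill = W·ṁ = 4.8692·911.5 = 4438.3 kW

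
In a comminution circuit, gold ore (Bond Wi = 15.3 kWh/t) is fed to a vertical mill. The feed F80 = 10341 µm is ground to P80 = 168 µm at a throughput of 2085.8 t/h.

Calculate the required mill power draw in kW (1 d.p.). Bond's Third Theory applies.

P = 21483.0 kW

W = 10·Wi·[P80^(−½) − F80^(−½)]
W = 10·15.3·(1/√168 − 1/√10341) = 10·15.3·(0.067318) = 10.2996 kWh/t
Power = W × throughput = 10.2996 kWh/t × 2085.8 t/h = 21483.0 kW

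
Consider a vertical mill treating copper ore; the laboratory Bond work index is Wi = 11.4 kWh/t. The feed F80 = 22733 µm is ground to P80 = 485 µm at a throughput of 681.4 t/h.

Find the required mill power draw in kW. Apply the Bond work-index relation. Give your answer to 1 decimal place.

W = 10 Wi (P80^-0.5 − F80^-0.5)
W = 10·11.4·(1/√485 − 1/√22733) = 10·11.4·(0.038775) = 4.4204 kWh/t
Power = W × throughput = 4.4204 kWh/t × 681.4 t/h = 3012.0 kW

P = 3012.0 kW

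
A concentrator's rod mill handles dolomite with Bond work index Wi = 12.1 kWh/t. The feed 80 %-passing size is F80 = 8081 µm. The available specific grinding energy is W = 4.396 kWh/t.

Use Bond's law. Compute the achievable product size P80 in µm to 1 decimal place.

P80 = 444.1 µm

W_Bond = 10·Wi·(1/√P₈₀ − 1/√F₈₀)
P80^-0.5 = F80^-0.5 + W/(10 Wi)
  = 4.3960/(10·12.1) + 1/√8081 = 0.036331 + 0.011124 = 0.047455
P80 = (1/0.047455)² = 21.0727² = 444.06 µm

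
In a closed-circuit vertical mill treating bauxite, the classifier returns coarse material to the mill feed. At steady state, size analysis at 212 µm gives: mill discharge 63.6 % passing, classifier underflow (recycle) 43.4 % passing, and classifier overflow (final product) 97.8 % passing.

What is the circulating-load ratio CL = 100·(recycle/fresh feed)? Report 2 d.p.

CL = 169.31 %

Classifier node, passing 212 µm:
Fd + Rd = Ru + Fo ⇒ R/F = (o−d)/(d−u)
r = (97.8 − 63.6)/(63.6 − 43.4) = 34.2/20.2 = 1.6931
CL = 100·r = 169.31 %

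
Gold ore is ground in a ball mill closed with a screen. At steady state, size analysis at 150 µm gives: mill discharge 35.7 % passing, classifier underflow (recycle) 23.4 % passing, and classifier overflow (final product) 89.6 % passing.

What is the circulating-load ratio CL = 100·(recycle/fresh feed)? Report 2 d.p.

CL = 438.21 %

Balance %-passing 150 µm (r = R/F):
d + r·d = r·u + o → r(d−u) = o−d
r = (89.6 − 35.7)/(35.7 − 23.4) = 53.9/12.3 = 4.3821
CL = 100·r = 438.21 %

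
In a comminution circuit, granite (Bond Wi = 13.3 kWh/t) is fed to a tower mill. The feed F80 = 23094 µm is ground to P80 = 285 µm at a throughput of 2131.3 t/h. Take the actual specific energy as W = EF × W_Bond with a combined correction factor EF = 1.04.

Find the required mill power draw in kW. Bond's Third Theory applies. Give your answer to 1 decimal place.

W = 10 Wi (P80^-0.5 − F80^-0.5)
W = 10·13.3·(1/√285 − 1/√23094) = 10·13.3·(0.052655) = 7.0031 kWh/t
W_actual = 1.04 × 7.0031 = 7.2832 kWh/t
Mill draw = 7.2832 × 2131.3 = 15522.6 kW

P = 15522.6 kW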